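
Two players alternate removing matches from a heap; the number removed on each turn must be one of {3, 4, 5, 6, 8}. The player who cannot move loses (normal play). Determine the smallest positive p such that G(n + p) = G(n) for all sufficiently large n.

11

G(0) = 0
G(1) = mex{} = 0
G(2) = mex{} = 0
G(3) = mex{0} = 1
G(4) = mex{0,0} = 1
G(5) = mex{0,0,0} = 1
G(6) = mex{1,0,0,0} = 2
G(7) = mex{1,1,0,0} = 2
G(8) = mex{1,1,1,0,0} = 2
G(9) = mex{2,1,1,1,0} = 3
G(10) = mex{2,2,1,1,0} = 3
G(11) = mex{2,2,2,1,1} = 0
G(12) = mex{3,2,2,2,1} = 0
G(13) = mex{3,3,2,2,1} = 0
G(14) = mex{0,3,3,2,2} = 1
G(15) = mex{0,0,3,3,2} = 1
G(16) = mex{0,0,0,3,2} = 1
G(17) = mex{1,0,0,0,3} = 2
G(18) = mex{1,1,0,0,3} = 2
G(19) = mex{1,1,1,0,0} = 2
G(20) = mex{2,1,1,1,0} = 3
G(21) = mex{2,2,1,1,0} = 3
G(22) = mex{2,2,2,1,1} = 0
G(23) = mex{3,2,2,2,1} = 0
G(n+11) = G(n) holds for n = 0,…,7 (a full window of length max(S) = 8), so the sequence is purely periodic with period 11.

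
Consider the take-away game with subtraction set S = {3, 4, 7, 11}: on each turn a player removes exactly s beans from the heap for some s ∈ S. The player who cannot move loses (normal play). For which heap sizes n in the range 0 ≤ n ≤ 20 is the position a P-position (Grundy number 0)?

0, 1, 2, 10, 15, 16

n :  0  1  2  3  4  5  6  7  8  9 10 11 12 13 14 15 16 17 18 19 20
G :  0  0  0  1  1  1  2  2  2  3  0  3  4  1  4  0  0  3  1  1  2
P-positions are exactly the n with G(n) = 0.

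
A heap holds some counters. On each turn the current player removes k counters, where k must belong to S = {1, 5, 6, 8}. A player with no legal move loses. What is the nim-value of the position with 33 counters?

n :  0  1  2  3  4  5  6  7  8  9 10 11 12 13 14 15 16 17 18 19 20 21 22 23 24 25 26 27 28 29 30 31 32 33
G :  0  1  0  1  0  1  2  3  2  3  2  0  1  0  1  0  1  2  3  2  3  2  0  1  0  1  0  1  2  3  2  3  2  0

0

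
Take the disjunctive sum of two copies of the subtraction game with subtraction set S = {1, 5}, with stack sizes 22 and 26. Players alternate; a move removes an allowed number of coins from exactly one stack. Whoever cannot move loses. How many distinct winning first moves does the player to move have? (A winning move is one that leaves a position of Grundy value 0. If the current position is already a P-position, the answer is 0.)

All stacks use S = {1, 5}:
n :  0  1  2  3  4  5  6  7  8  9 10 11 12 13 14 15 16 17 18 19 20 21 22 23 24 25 26
G :  0  1  0  1  0  1  0  1  0  1  0  1  0  1  0  1  0  1  0  1  0  1  0  1  0  1  0
Stack A: G(22) = 0.
Stack B: G(26) = 0.
Combined Grundy value = 0 ⊕ 0 = 0.
A winning move leaves total XOR = 0, i.e. changes one component's Grundy value g to g ⊕ X where X is the current total.
Stack A: target g' = 0⊕0 = 0, but every legal move changes the Grundy value (mex property), so 0 moves.
Stack B: target g' = 0⊕0 = 0, but every legal move changes the Grundy value (mex property), so 0 moves.

0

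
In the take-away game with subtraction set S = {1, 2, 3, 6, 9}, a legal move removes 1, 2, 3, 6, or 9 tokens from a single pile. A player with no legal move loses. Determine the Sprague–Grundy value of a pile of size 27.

3

G(0) = 0
G(1) = mex{0} = 1
G(2) = mex{1,0} = 2
G(3) = mex{2,1,0} = 3
G(4) = mex{3,2,1} = 0
G(5) = mex{0,3,2} = 1
G(6) = mex{1,0,3,0} = 2
G(7) = mex{2,1,0,1} = 3
G(8) = mex{3,2,1,2} = 0
G(9) = mex{0,3,2,3,0} = 1
G(10) = mex{1,0,3,0,1} = 2
G(11) = mex{2,1,0,1,2} = 3
G(12) = mex{3,2,1,2,3} = 0
G(13) = mex{0,3,2,3,0} = 1
G(14) = mex{1,0,3,0,1} = 2
G(15) = mex{2,1,0,1,2} = 3
G(16) = mex{3,2,1,2,3} = 0
G(17) = mex{0,3,2,3,0} = 1
G(18) = mex{1,0,3,0,1} = 2
G(19) = mex{2,1,0,1,2} = 3
G(20) = mex{3,2,1,2,3} = 0
G(21) = mex{0,3,2,3,0} = 1
G(22) = mex{1,0,3,0,1} = 2
G(23) = mex{2,1,0,1,2} = 3
G(24) = mex{3,2,1,2,3} = 0
G(25) = mex{0,3,2,3,0} = 1
G(26) = mex{1,0,3,0,1} = 2
G(27) = mex{2,1,0,1,2} = 3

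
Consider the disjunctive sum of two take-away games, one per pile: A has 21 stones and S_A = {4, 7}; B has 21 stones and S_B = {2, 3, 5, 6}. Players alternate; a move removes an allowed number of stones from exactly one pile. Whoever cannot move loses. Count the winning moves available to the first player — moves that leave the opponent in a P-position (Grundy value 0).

Pile A, S = {4, 7}:
n :  0  1  2  3  4  5  6  7  8  9 10 11 12 13 14 15 16 17 18 19 20 21
G :  0  0  0  0  1  1  1  1  2  2  2  0  0  0  0  1  1  1  1  2  2  2
G_A(21) = 2.
Pile B, S = {2, 3, 5, 6}:
G(0) = 0
G(1) = mex{} = 0
G(2) = mex{0} = 1
G(3) = mex{0,0} = 1
G(4) = mex{1,0} = 2
G(5) = mex{1,1,0} = 2
G(6) = mex{2,1,0,0} = 3
G(7) = mex{2,2,1,0} = 3
G(8) = mex{3,2,1,1} = 0
G(9) = mex{3,3,2,1} = 0
G(10) = mex{0,3,2,2} = 1
G(11) = mex{0,0,3,2} = 1
G(12) = mex{1,0,3,3} = 2
G(13) = mex{1,1,0,3} = 2
G(14) = mex{2,1,0,0} = 3
G(15) = mex{2,2,1,0} = 3
G(16) = mex{3,2,1,1} = 0
G(17) = mex{3,3,2,1} = 0
G(18) = mex{0,3,2,2} = 1
G(19) = mex{0,0,3,2} = 1
G(20) = mex{1,0,3,3} = 2
G(21) = mex{1,1,0,3} = 2
G_B(21) = 2.
Combined Grundy value = 2 ⊕ 2 = 0.
A winning move leaves total XOR = 0, i.e. changes one component's Grundy value g to g ⊕ X where X is the current total.
Pile A: target g' = 2⊕0 = 2, but every legal move changes the Grundy value (mex property), so 0 moves.
Pile B: target g' = 2⊕0 = 2, but every legal move changes the Grundy value (mex property), so 0 moves.

0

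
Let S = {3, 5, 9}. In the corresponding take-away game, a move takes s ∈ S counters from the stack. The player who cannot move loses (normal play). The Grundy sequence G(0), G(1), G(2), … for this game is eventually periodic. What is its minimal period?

n :  0  1  2  3  4  5  6  7  8  9 10 11 12 13 14 15 16 17 18 19 20 21 22 23 24 25 26
G :  0  0  0  1  1  1  2  2  0  3  3  1  0  2  0  1  0  1  0  1  0  1  0  1  0  1  0
From n = 14 onward G(n+2) = G(n); since this holds over max(S) = 9 consecutive positions the period is 2 (pre-period 14).

2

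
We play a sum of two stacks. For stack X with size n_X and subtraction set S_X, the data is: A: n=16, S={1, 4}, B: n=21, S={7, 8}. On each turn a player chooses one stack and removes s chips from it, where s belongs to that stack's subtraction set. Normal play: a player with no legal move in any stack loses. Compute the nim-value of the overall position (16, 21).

Stack A, S = {1, 4}:
G(0) = 0
G(1) = mex{0} = 1
G(2) = mex{1} = 0
G(3) = mex{0} = 1
G(4) = mex{1,0} = 2
G(5) = mex{2,1} = 0
G(6) = mex{0,0} = 1
G(7) = mex{1,1} = 0
G(8) = mex{0,2} = 1
G(9) = mex{1,0} = 2
G(10) = mex{2,1} = 0
G(11) = mex{0,0} = 1
G(12) = mex{1,1} = 0
G(13) = mex{0,2} = 1
G(14) = mex{1,0} = 2
G(15) = mex{2,1} = 0
G(16) = mex{0,0} = 1
G_A(16) = 1.
Stack B, S = {7, 8}:
G(0) = 0
G(1) = mex{} = 0
G(2) = mex{} = 0
G(3) = mex{} = 0
G(4) = mex{} = 0
G(5) = mex{} = 0
G(6) = mex{} = 0
G(7) = mex{0} = 1
G(8) = mex{0,0} = 1
G(9) = mex{0,0} = 1
G(10) = mex{0,0} = 1
G(11) = mex{0,0} = 1
G(12) = mex{0,0} = 1
G(13) = mex{0,0} = 1
G(14) = mex{1,0} = 2
G(15) = mex{1,1} = 0
G(16) = mex{1,1} = 0
G(17) = mex{1,1} = 0
G(18) = mex{1,1} = 0
G(19) = mex{1,1} = 0
G(20) = mex{1,1} = 0
G(21) = mex{2,1} = 0
G_B(21) = 0.
Combined Grundy value = 1 ⊕ 0 = 1.

1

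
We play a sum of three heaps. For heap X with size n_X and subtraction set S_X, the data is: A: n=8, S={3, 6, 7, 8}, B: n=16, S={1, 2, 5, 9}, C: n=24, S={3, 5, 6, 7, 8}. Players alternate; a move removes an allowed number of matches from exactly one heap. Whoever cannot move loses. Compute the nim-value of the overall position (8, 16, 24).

Heap A, S = {3, 6, 7, 8}:
G(0) = 0
G(1) = mex{} = 0
G(2) = mex{} = 0
G(3) = mex{0} = 1
G(4) = mex{0} = 1
G(5) = mex{0} = 1
G(6) = mex{1,0} = 2
G(7) = mex{1,0,0} = 2
G(8) = mex{1,0,0,0} = 2
G_A(8) = 2.
Heap B, S = {1, 2, 5, 9}:
n :  0  1  2  3  4  5  6  7  8  9 10 11 12 13 14 15 16
G :  0  1  2  0  1  2  0  1  2  3  0  1  2  0  1  2  0
G_B(16) = 0.
Heap C, S = {3, 5, 6, 7, 8}:
G(0) = 0
G(1) = mex{} = 0
G(2) = mex{} = 0
G(3) = mex{0} = 1
G(4) = mex{0} = 1
G(5) = mex{0,0} = 1
G(6) = mex{1,0,0} = 2
G(7) = mex{1,0,0,0} = 2
G(8) = mex{1,1,0,0,0} = 2
G(9) = mex{2,1,1,0,0} = 3
G(10) = mex{2,1,1,1,0} = 3
G(11) = mex{2,2,1,1,1} = 0
G(12) = mex{3,2,2,1,1} = 0
G(13) = mex{3,2,2,2,1} = 0
G(14) = mex{0,3,2,2,2} = 1
G(15) = mex{0,3,3,2,2} = 1
G(16) = mex{0,0,3,3,2} = 1
G(17) = mex{1,0,0,3,3} = 2
G(18) = mex{1,0,0,0,3} = 2
G(19) = mex{1,1,0,0,0} = 2
G(20) = mex{2,1,1,0,0} = 3
G(21) = mex{2,1,1,1,0} = 3
G(22) = mex{2,2,1,1,1} = 0
G(23) = mex{3,2,2,1,1} = 0
G(24) = mex{3,2,2,2,1} = 0
G_C(24) = 0.
Combined Grundy value = 2 ⊕ 0 ⊕ 0 = 2.

2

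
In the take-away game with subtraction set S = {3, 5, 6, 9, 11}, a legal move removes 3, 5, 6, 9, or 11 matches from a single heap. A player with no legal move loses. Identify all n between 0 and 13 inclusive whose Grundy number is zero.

n :  0  1  2  3  4  5  6  7  8  9 10 11 12 13
G :  0  0  0  1  1  1  2  2  2  3  3  3  4  4
P-positions are exactly the n with G(n) = 0.

0, 1, 2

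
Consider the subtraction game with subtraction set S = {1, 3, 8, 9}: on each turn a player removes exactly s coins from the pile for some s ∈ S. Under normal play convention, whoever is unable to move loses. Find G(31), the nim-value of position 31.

n :  0  1  2  3  4  5  6  7  8  9 10 11 12 13 14 15 16 17 18 19 20 21 22 23 24 25 26 27 28 29 30 31
G :  0  1  0  1  0  1  0  1  2  3  2  3  2  3  2  3  0  1  0  1  0  1  0  1  2  3  2  3  2  3  2  3

3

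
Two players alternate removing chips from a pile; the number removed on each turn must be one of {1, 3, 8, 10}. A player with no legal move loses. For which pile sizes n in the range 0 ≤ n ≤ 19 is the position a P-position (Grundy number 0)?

0, 2, 4, 6, 11, 13, 15, 17

n :  0  1  2  3  4  5  6  7  8  9 10 11 12 13 14 15 16 17 18 19
G :  0  1  0  1  0  1  0  1  2  3  2  0  1  0  1  0  1  0  1  2
P-positions are exactly the n with G(n) = 0.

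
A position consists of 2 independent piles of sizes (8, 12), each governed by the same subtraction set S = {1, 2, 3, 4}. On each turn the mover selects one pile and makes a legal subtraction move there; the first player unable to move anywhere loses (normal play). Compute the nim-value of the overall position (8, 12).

All piles use S = {1, 2, 3, 4}:
n :  0  1  2  3  4  5  6  7  8  9 10 11 12
G :  0  1  2  3  4  0  1  2  3  4  0  1  2
Pile A: G(8) = 3.
Pile B: G(12) = 2.
Combined Grundy value = 3 ⊕ 2 = 1.

1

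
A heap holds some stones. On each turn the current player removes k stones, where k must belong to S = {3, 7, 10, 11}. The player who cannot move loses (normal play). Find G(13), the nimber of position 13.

2

G(0) = 0
G(1) = mex{} = 0
G(2) = mex{} = 0
G(3) = mex{0} = 1
G(4) = mex{0} = 1
G(5) = mex{0} = 1
G(6) = mex{1} = 0
G(7) = mex{1,0} = 2
G(8) = mex{1,0} = 2
G(9) = mex{0,0} = 1
G(10) = mex{2,1,0} = 3
G(11) = mex{2,1,0,0} = 3
G(12) = mex{1,1,0,0} = 2
G(13) = mex{3,0,1,0} = 2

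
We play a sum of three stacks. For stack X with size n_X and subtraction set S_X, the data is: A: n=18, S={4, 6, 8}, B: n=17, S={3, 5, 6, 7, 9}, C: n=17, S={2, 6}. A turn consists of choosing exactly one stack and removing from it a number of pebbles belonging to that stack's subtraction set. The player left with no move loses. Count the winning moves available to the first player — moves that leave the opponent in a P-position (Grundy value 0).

0

Stack A, S = {4, 6, 8}:
G(0) = 0
G(1) = mex{} = 0
G(2) = mex{} = 0
G(3) = mex{} = 0
G(4) = mex{0} = 1
G(5) = mex{0} = 1
G(6) = mex{0,0} = 1
G(7) = mex{0,0} = 1
G(8) = mex{1,0,0} = 2
G(9) = mex{1,0,0} = 2
G(10) = mex{1,1,0} = 2
G(11) = mex{1,1,0} = 2
G(12) = mex{2,1,1} = 0
G(13) = mex{2,1,1} = 0
G(14) = mex{2,2,1} = 0
G(15) = mex{2,2,1} = 0
G(16) = mex{0,2,2} = 1
G(17) = mex{0,2,2} = 1
G(18) = mex{0,0,2} = 1
G_A(18) = 1.
Stack B, S = {3, 5, 6, 7, 9}:
G(0) = 0
G(1) = mex{} = 0
G(2) = mex{} = 0
G(3) = mex{0} = 1
G(4) = mex{0} = 1
G(5) = mex{0,0} = 1
G(6) = mex{1,0,0} = 2
G(7) = mex{1,0,0,0} = 2
G(8) = mex{1,1,0,0} = 2
G(9) = mex{2,1,1,0,0} = 3
G(10) = mex{2,1,1,1,0} = 3
G(11) = mex{2,2,1,1,0} = 3
G(12) = mex{3,2,2,1,1} = 0
G(13) = mex{3,2,2,2,1} = 0
G(14) = mex{3,3,2,2,1} = 0
G(15) = mex{0,3,3,2,2} = 1
G(16) = mex{0,3,3,3,2} = 1
G(17) = mex{0,0,3,3,2} = 1
G_B(17) = 1.
Stack C, S = {2, 6}:
n :  0  1  2  3  4  5  6  7  8  9 10 11 12 13 14 15 16 17
G :  0  0  1  1  0  0  1  1  0  0  1  1  0  0  1  1  0  0
G_C(17) = 0.
Combined Grundy value = 1 ⊕ 1 ⊕ 0 = 0.
A winning move leaves total XOR = 0, i.e. changes one component's Grundy value g to g ⊕ X where X is the current total.
Stack A: target g' = 1⊕0 = 1, but every legal move changes the Grundy value (mex property), so 0 moves.
Stack B: target g' = 1⊕0 = 1, but every legal move changes the Grundy value (mex property), so 0 moves.
Stack C: target g' = 0⊕0 = 0, but every legal move changes the Grundy value (mex property), so 0 moves.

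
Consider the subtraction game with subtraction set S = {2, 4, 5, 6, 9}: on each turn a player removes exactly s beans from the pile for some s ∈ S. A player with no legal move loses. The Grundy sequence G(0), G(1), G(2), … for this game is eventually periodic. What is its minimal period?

18

n :  0  1  2  3  4  5  6  7  8  9 10 11 12 13 14 15 16 17 18 19 20 21 22 23 24 25 26 27 28 29 30 31 32 33 34 35 36 37
G :  0  0  1  1  2  2  3  3  0  4  1  0  2  1  3  2  4  3  0  0  1  1  2  2  3  3  0  4  1  0  2  1  3  2  4  3  0  0
G(n+18) = G(n) holds for n = 0,…,8 (a full window of length max(S) = 9), so the sequence is purely periodic with period 18.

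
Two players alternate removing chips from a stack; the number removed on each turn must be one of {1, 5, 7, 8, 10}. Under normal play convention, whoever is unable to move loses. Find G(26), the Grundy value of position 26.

G(0) = 0
G(1) = mex{0} = 1
G(2) = mex{1} = 0
G(3) = mex{0} = 1
G(4) = mex{1} = 0
G(5) = mex{0,0} = 1
G(6) = mex{1,1} = 0
G(7) = mex{0,0,0} = 1
G(8) = mex{1,1,1,0} = 2
G(9) = mex{2,0,0,1} = 3
G(10) = mex{3,1,1,0,0} = 2
G(11) = mex{2,0,0,1,1} = 3
G(12) = mex{3,1,1,0,0} = 2
G(13) = mex{2,2,0,1,1} = 3
G(14) = mex{3,3,1,0,0} = 2
G(15) = mex{2,2,2,1,1} = 0
G(16) = mex{0,3,3,2,0} = 1
G(17) = mex{1,2,2,3,1} = 0
G(18) = mex{0,3,3,2,2} = 1
G(19) = mex{1,2,2,3,3} = 0
G(20) = mex{0,0,3,2,2} = 1
G(21) = mex{1,1,2,3,3} = 0
G(22) = mex{0,0,0,2,2} = 1
G(23) = mex{1,1,1,0,3} = 2
G(24) = mex{2,0,0,1,2} = 3
G(25) = mex{3,1,1,0,0} = 2
G(26) = mex{2,0,0,1,1} = 3

3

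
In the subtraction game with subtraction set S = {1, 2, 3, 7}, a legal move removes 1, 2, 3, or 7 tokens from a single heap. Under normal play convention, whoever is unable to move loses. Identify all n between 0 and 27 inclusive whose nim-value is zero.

G(0) = 0
G(1) = mex{0} = 1
G(2) = mex{1,0} = 2
G(3) = mex{2,1,0} = 3
G(4) = mex{3,2,1} = 0
G(5) = mex{0,3,2} = 1
G(6) = mex{1,0,3} = 2
G(7) = mex{2,1,0,0} = 3
G(8) = mex{3,2,1,1} = 0
G(9) = mex{0,3,2,2} = 1
G(10) = mex{1,0,3,3} = 2
G(11) = mex{2,1,0,0} = 3
G(12) = mex{3,2,1,1} = 0
G(13) = mex{0,3,2,2} = 1
G(14) = mex{1,0,3,3} = 2
G(15) = mex{2,1,0,0} = 3
G(16) = mex{3,2,1,1} = 0
G(17) = mex{0,3,2,2} = 1
G(18) = mex{1,0,3,3} = 2
G(19) = mex{2,1,0,0} = 3
G(20) = mex{3,2,1,1} = 0
G(21) = mex{0,3,2,2} = 1
G(22) = mex{1,0,3,3} = 2
G(23) = mex{2,1,0,0} = 3
G(24) = mex{3,2,1,1} = 0
G(25) = mex{0,3,2,2} = 1
G(26) = mex{1,0,3,3} = 2
G(27) = mex{2,1,0,0} = 3
P-positions are exactly the n with G(n) = 0.

0, 4, 8, 12, 16, 20, 24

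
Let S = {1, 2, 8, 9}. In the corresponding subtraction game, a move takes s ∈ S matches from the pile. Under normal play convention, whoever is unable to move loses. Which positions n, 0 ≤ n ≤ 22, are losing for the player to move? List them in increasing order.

0, 3, 6, 10, 13, 16, 20

G(0) = 0
G(1) = mex{0} = 1
G(2) = mex{1,0} = 2
G(3) = mex{2,1} = 0
G(4) = mex{0,2} = 1
G(5) = mex{1,0} = 2
G(6) = mex{2,1} = 0
G(7) = mex{0,2} = 1
G(8) = mex{1,0,0} = 2
G(9) = mex{2,1,1,0} = 3
G(10) = mex{3,2,2,1} = 0
G(11) = mex{0,3,0,2} = 1
G(12) = mex{1,0,1,0} = 2
G(13) = mex{2,1,2,1} = 0
G(14) = mex{0,2,0,2} = 1
G(15) = mex{1,0,1,0} = 2
G(16) = mex{2,1,2,1} = 0
G(17) = mex{0,2,3,2} = 1
G(18) = mex{1,0,0,3} = 2
G(19) = mex{2,1,1,0} = 3
G(20) = mex{3,2,2,1} = 0
G(21) = mex{0,3,0,2} = 1
G(22) = mex{1,0,1,0} = 2
P-positions are exactly the n with G(n) = 0.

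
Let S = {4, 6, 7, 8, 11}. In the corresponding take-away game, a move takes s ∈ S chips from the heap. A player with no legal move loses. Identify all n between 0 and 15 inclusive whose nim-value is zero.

n :  0  1  2  3  4  5  6  7  8  9 10 11 12 13 14 15
G :  0  0  0  0  1  1  1  1  2  2  2  2  3  3  3  0
P-positions are exactly the n with G(n) = 0.

0, 1, 2, 3, 15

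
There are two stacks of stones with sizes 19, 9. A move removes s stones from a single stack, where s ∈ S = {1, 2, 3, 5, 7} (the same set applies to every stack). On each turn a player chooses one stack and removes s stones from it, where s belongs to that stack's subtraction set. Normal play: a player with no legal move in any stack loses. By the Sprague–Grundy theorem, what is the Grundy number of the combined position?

All stacks use S = {1, 2, 3, 5, 7}:
n :  0  1  2  3  4  5  6  7  8  9 10 11 12 13 14 15 16 17 18 19
G :  0  1  2  3  0  1  2  3  0  1  2  3  0  1  2  3  0  1  2  3
Stack A: G(19) = 3.
Stack B: G(9) = 1.
Combined Grundy value = 3 ⊕ 1 = 2.

2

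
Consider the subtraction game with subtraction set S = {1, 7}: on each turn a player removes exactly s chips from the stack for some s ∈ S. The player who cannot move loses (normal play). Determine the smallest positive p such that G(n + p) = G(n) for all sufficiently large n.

G(0) = 0
G(1) = mex{0} = 1
G(2) = mex{1} = 0
G(3) = mex{0} = 1
G(4) = mex{1} = 0
G(5) = mex{0} = 1
G(6) = mex{1} = 0
G(7) = mex{0,0} = 1
G(8) = mex{1,1} = 0
G(9) = mex{0,0} = 1
G(10) = mex{1,1} = 0
G(11) = mex{0,0} = 1
G(12) = mex{1,1} = 0
G(13) = mex{0,0} = 1
G(14) = mex{1,1} = 0
G(n+2) = G(n) holds for n = 0,…,6 (a full window of length max(S) = 7), so the sequence is purely periodic with period 2.

2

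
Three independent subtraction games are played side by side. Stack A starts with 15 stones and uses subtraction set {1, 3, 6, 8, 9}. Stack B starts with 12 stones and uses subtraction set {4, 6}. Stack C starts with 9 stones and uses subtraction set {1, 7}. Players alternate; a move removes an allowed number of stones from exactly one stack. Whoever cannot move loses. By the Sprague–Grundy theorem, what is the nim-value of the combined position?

0

Stack A, S = {1, 3, 6, 8, 9}:
G(0) = 0
G(1) = mex{0} = 1
G(2) = mex{1} = 0
G(3) = mex{0,0} = 1
G(4) = mex{1,1} = 0
G(5) = mex{0,0} = 1
G(6) = mex{1,1,0} = 2
G(7) = mex{2,0,1} = 3
G(8) = mex{3,1,0,0} = 2
G(9) = mex{2,2,1,1,0} = 3
G(10) = mex{3,3,0,0,1} = 2
G(11) = mex{2,2,1,1,0} = 3
G(12) = mex{3,3,2,0,1} = 4
G(13) = mex{4,2,3,1,0} = 5
G(14) = mex{5,3,2,2,1} = 0
G(15) = mex{0,4,3,3,2} = 1
G_A(15) = 1.
Stack B, S = {4, 6}:
n :  0  1  2  3  4  5  6  7  8  9 10 11 12
G :  0  0  0  0  1  1  1  1  2  2  0  0  0
G_B(12) = 0.
Stack C, S = {1, 7}:
n : 0 1 2 3 4 5 6 7 8 9
G : 0 1 0 1 0 1 0 1 0 1
G_C(9) = 1.
Combined Grundy value = 1 ⊕ 0 ⊕ 1 = 0.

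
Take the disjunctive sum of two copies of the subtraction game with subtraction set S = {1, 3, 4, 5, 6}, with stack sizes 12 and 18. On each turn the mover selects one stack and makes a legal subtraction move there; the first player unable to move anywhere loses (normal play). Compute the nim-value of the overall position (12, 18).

All stacks use S = {1, 3, 4, 5, 6}:
G(0) = 0
G(1) = mex{0} = 1
G(2) = mex{1} = 0
G(3) = mex{0,0} = 1
G(4) = mex{1,1,0} = 2
G(5) = mex{2,0,1,0} = 3
G(6) = mex{3,1,0,1,0} = 2
G(7) = mex{2,2,1,0,1} = 3
G(8) = mex{3,3,2,1,0} = 4
G(9) = mex{4,2,3,2,1} = 0
G(10) = mex{0,3,2,3,2} = 1
G(11) = mex{1,4,3,2,3} = 0
G(12) = mex{0,0,4,3,2} = 1
G(13) = mex{1,1,0,4,3} = 2
G(14) = mex{2,0,1,0,4} = 3
G(15) = mex{3,1,0,1,0} = 2
G(16) = mex{2,2,1,0,1} = 3
G(17) = mex{3,3,2,1,0} = 4
G(18) = mex{4,2,3,2,1} = 0
Stack A: G(12) = 1.
Stack B: G(18) = 0.
Combined Grundy value = 1 ⊕ 0 = 1.

1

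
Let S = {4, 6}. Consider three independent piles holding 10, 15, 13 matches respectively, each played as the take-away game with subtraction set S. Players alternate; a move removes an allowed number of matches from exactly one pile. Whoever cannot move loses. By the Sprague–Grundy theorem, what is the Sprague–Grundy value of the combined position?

All piles use S = {4, 6}:
G(0) = 0
G(1) = mex{} = 0
G(2) = mex{} = 0
G(3) = mex{} = 0
G(4) = mex{0} = 1
G(5) = mex{0} = 1
G(6) = mex{0,0} = 1
G(7) = mex{0,0} = 1
G(8) = mex{1,0} = 2
G(9) = mex{1,0} = 2
G(10) = mex{1,1} = 0
G(11) = mex{1,1} = 0
G(12) = mex{2,1} = 0
G(13) = mex{2,1} = 0
G(14) = mex{0,2} = 1
G(15) = mex{0,2} = 1
Pile A: G(10) = 0.
Pile B: G(15) = 1.
Pile C: G(13) = 0.
Combined Grundy value = 0 ⊕ 1 ⊕ 0 = 1.

1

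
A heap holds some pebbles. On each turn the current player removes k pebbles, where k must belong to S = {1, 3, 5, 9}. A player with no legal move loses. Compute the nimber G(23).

1

G(0) = 0
G(1) = mex{0} = 1
G(2) = mex{1} = 0
G(3) = mex{0,0} = 1
G(4) = mex{1,1} = 0
G(5) = mex{0,0,0} = 1
G(6) = mex{1,1,1} = 0
G(7) = mex{0,0,0} = 1
G(8) = mex{1,1,1} = 0
G(9) = mex{0,0,0,0} = 1
G(10) = mex{1,1,1,1} = 0
G(11) = mex{0,0,0,0} = 1
G(12) = mex{1,1,1,1} = 0
G(13) = mex{0,0,0,0} = 1
G(14) = mex{1,1,1,1} = 0
G(15) = mex{0,0,0,0} = 1
G(16) = mex{1,1,1,1} = 0
G(17) = mex{0,0,0,0} = 1
G(18) = mex{1,1,1,1} = 0
G(19) = mex{0,0,0,0} = 1
G(20) = mex{1,1,1,1} = 0
G(21) = mex{0,0,0,0} = 1
G(22) = mex{1,1,1,1} = 0
G(23) = mex{0,0,0,0} = 1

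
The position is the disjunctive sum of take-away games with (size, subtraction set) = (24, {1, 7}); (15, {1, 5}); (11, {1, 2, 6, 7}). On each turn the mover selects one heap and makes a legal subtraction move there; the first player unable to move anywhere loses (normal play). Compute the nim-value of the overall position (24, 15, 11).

1

Heap A, S = {1, 7}:
G(0) = 0
G(1) = mex{0} = 1
G(2) = mex{1} = 0
G(3) = mex{0} = 1
G(4) = mex{1} = 0
G(5) = mex{0} = 1
G(6) = mex{1} = 0
G(7) = mex{0,0} = 1
G(8) = mex{1,1} = 0
G(9) = mex{0,0} = 1
G(10) = mex{1,1} = 0
G(11) = mex{0,0} = 1
G(12) = mex{1,1} = 0
G(13) = mex{0,0} = 1
G(14) = mex{1,1} = 0
G(15) = mex{0,0} = 1
G(16) = mex{1,1} = 0
G(17) = mex{0,0} = 1
G(18) = mex{1,1} = 0
G(19) = mex{0,0} = 1
G(20) = mex{1,1} = 0
G(21) = mex{0,0} = 1
G(22) = mex{1,1} = 0
G(23) = mex{0,0} = 1
G(24) = mex{1,1} = 0
G_A(24) = 0.
Heap B, S = {1, 5}:
n :  0  1  2  3  4  5  6  7  8  9 10 11 12 13 14 15
G :  0  1  0  1  0  1  0  1  0  1  0  1  0  1  0  1
G_B(15) = 1.
Heap C, S = {1, 2, 6, 7}:
G(0) = 0
G(1) = mex{0} = 1
G(2) = mex{1,0} = 2
G(3) = mex{2,1} = 0
G(4) = mex{0,2} = 1
G(5) = mex{1,0} = 2
G(6) = mex{2,1,0} = 3
G(7) = mex{3,2,1,0} = 4
G(8) = mex{4,3,2,1} = 0
G(9) = mex{0,4,0,2} = 1
G(10) = mex{1,0,1,0} = 2
G(11) = mex{2,1,2,1} = 0
G_C(11) = 0.
Combined Grundy value = 0 ⊕ 1 ⊕ 0 = 1.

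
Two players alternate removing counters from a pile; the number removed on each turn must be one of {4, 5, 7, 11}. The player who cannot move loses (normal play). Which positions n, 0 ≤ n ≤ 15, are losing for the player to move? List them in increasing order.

0, 1, 2, 3, 15

n :  0  1  2  3  4  5  6  7  8  9 10 11 12 13 14 15
G :  0  0  0  0  1  1  1  1  2  2  2  2  3  3  3  0
P-positions are exactly the n with G(n) = 0.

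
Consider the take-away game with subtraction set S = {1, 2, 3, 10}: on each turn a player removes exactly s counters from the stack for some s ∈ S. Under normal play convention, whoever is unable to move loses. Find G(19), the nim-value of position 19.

3

G(0) = 0
G(1) = mex{0} = 1
G(2) = mex{1,0} = 2
G(3) = mex{2,1,0} = 3
G(4) = mex{3,2,1} = 0
G(5) = mex{0,3,2} = 1
G(6) = mex{1,0,3} = 2
G(7) = mex{2,1,0} = 3
G(8) = mex{3,2,1} = 0
G(9) = mex{0,3,2} = 1
G(10) = mex{1,0,3,0} = 2
G(11) = mex{2,1,0,1} = 3
G(12) = mex{3,2,1,2} = 0
G(13) = mex{0,3,2,3} = 1
G(14) = mex{1,0,3,0} = 2
G(15) = mex{2,1,0,1} = 3
G(16) = mex{3,2,1,2} = 0
G(17) = mex{0,3,2,3} = 1
G(18) = mex{1,0,3,0} = 2
G(19) = mex{2,1,0,1} = 3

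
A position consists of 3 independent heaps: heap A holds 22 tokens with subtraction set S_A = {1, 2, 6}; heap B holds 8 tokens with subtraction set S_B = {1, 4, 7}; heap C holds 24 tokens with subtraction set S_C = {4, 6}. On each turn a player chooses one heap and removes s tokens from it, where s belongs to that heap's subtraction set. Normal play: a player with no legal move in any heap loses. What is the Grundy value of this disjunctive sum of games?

0

Heap A, S = {1, 2, 6}:
n :  0  1  2  3  4  5  6  7  8  9 10 11 12 13 14 15 16 17 18 19 20 21 22
G :  0  1  2  0  1  2  3  0  1  2  0  1  2  3  0  1  2  0  1  2  3  0  1
G_A(22) = 1.
Heap B, S = {1, 4, 7}:
G(0) = 0
G(1) = mex{0} = 1
G(2) = mex{1} = 0
G(3) = mex{0} = 1
G(4) = mex{1,0} = 2
G(5) = mex{2,1} = 0
G(6) = mex{0,0} = 1
G(7) = mex{1,1,0} = 2
G(8) = mex{2,2,1} = 0
G_B(8) = 0.
Heap C, S = {4, 6}:
G(0) = 0
G(1) = mex{} = 0
G(2) = mex{} = 0
G(3) = mex{} = 0
G(4) = mex{0} = 1
G(5) = mex{0} = 1
G(6) = mex{0,0} = 1
G(7) = mex{0,0} = 1
G(8) = mex{1,0} = 2
G(9) = mex{1,0} = 2
G(10) = mex{1,1} = 0
G(11) = mex{1,1} = 0
G(12) = mex{2,1} = 0
G(13) = mex{2,1} = 0
G(14) = mex{0,2} = 1
G(15) = mex{0,2} = 1
G(16) = mex{0,0} = 1
G(17) = mex{0,0} = 1
G(18) = mex{1,0} = 2
G(19) = mex{1,0} = 2
G(20) = mex{1,1} = 0
G(21) = mex{1,1} = 0
G(22) = mex{2,1} = 0
G(23) = mex{2,1} = 0
G(24) = mex{0,2} = 1
G_C(24) = 1.
Combined Grundy value = 1 ⊕ 0 ⊕ 1 = 0.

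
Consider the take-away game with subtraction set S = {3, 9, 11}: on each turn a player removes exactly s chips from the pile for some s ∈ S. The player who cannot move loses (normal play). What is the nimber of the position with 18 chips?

2

n :  0  1  2  3  4  5  6  7  8  9 10 11 12 13 14 15 16 17 18
G :  0  0  0  1  1  1  0  0  0  1  1  1  2  2  0  3  3  1  2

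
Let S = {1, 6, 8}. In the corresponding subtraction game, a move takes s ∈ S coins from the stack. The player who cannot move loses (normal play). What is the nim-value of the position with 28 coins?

G(0) = 0
G(1) = mex{0} = 1
G(2) = mex{1} = 0
G(3) = mex{0} = 1
G(4) = mex{1} = 0
G(5) = mex{0} = 1
G(6) = mex{1,0} = 2
G(7) = mex{2,1} = 0
G(8) = mex{0,0,0} = 1
G(9) = mex{1,1,1} = 0
G(10) = mex{0,0,0} = 1
G(11) = mex{1,1,1} = 0
G(12) = mex{0,2,0} = 1
G(13) = mex{1,0,1} = 2
G(14) = mex{2,1,2} = 0
G(15) = mex{0,0,0} = 1
G(16) = mex{1,1,1} = 0
G(17) = mex{0,0,0} = 1
G(18) = mex{1,1,1} = 0
G(19) = mex{0,2,0} = 1
G(20) = mex{1,0,1} = 2
G(21) = mex{2,1,2} = 0
G(22) = mex{0,0,0} = 1
G(23) = mex{1,1,1} = 0
G(24) = mex{0,0,0} = 1
G(25) = mex{1,1,1} = 0
G(26) = mex{0,2,0} = 1
G(27) = mex{1,0,1} = 2
G(28) = mex{2,1,2} = 0

0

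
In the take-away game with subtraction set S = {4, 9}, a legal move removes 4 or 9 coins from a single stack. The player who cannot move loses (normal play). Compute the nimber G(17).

n :  0  1  2  3  4  5  6  7  8  9 10 11 12 13 14 15 16 17
G :  0  0  0  0  1  1  1  1  0  2  2  2  1  0  0  0  0  1

1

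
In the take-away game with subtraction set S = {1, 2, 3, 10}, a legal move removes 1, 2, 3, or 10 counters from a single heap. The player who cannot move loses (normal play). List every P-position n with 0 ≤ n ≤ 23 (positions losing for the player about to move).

G(0) = 0
G(1) = mex{0} = 1
G(2) = mex{1,0} = 2
G(3) = mex{2,1,0} = 3
G(4) = mex{3,2,1} = 0
G(5) = mex{0,3,2} = 1
G(6) = mex{1,0,3} = 2
G(7) = mex{2,1,0} = 3
G(8) = mex{3,2,1} = 0
G(9) = mex{0,3,2} = 1
G(10) = mex{1,0,3,0} = 2
G(11) = mex{2,1,0,1} = 3
G(12) = mex{3,2,1,2} = 0
G(13) = mex{0,3,2,3} = 1
G(14) = mex{1,0,3,0} = 2
G(15) = mex{2,1,0,1} = 3
G(16) = mex{3,2,1,2} = 0
G(17) = mex{0,3,2,3} = 1
G(18) = mex{1,0,3,0} = 2
G(19) = mex{2,1,0,1} = 3
G(20) = mex{3,2,1,2} = 0
G(21) = mex{0,3,2,3} = 1
G(22) = mex{1,0,3,0} = 2
G(23) = mex{2,1,0,1} = 3
P-positions are exactly the n with G(n) = 0.

0, 4, 8, 12, 16, 20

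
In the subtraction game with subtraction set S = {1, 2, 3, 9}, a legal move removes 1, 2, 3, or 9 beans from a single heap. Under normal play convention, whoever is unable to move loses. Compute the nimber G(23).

3

n :  0  1  2  3  4  5  6  7  8  9 10 11 12 13 14 15 16 17 18 19 20 21 22 23
G :  0  1  2  3  0  1  2  3  0  1  2  3  0  1  2  3  0  1  2  3  0  1  2  3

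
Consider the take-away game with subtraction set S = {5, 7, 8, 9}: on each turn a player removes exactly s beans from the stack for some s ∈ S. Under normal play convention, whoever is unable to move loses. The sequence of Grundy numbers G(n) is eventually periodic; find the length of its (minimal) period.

14

G(0) = 0
G(1) = mex{} = 0
G(2) = mex{} = 0
G(3) = mex{} = 0
G(4) = mex{} = 0
G(5) = mex{0} = 1
G(6) = mex{0} = 1
G(7) = mex{0,0} = 1
G(8) = mex{0,0,0} = 1
G(9) = mex{0,0,0,0} = 1
G(10) = mex{1,0,0,0} = 2
G(11) = mex{1,0,0,0} = 2
G(12) = mex{1,1,0,0} = 2
G(13) = mex{1,1,1,0} = 2
G(14) = mex{1,1,1,1} = 0
G(15) = mex{2,1,1,1} = 0
G(16) = mex{2,1,1,1} = 0
G(17) = mex{2,2,1,1} = 0
G(18) = mex{2,2,2,1} = 0
G(19) = mex{0,2,2,2} = 1
G(20) = mex{0,2,2,2} = 1
G(21) = mex{0,0,2,2} = 1
G(22) = mex{0,0,0,2} = 1
G(23) = mex{0,0,0,0} = 1
G(24) = mex{1,0,0,0} = 2
G(25) = mex{1,0,0,0} = 2
G(26) = mex{1,1,0,0} = 2
G(27) = mex{1,1,1,0} = 2
G(28) = mex{1,1,1,1} = 0
G(29) = mex{2,1,1,1} = 0
G(n+14) = G(n) holds for n = 0,…,8 (a full window of length max(S) = 9), so the sequence is purely periodic with period 14.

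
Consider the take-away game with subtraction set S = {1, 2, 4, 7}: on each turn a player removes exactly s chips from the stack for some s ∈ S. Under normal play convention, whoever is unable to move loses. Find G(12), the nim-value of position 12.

G(0) = 0
G(1) = mex{0} = 1
G(2) = mex{1,0} = 2
G(3) = mex{2,1} = 0
G(4) = mex{0,2,0} = 1
G(5) = mex{1,0,1} = 2
G(6) = mex{2,1,2} = 0
G(7) = mex{0,2,0,0} = 1
G(8) = mex{1,0,1,1} = 2
G(9) = mex{2,1,2,2} = 0
G(10) = mex{0,2,0,0} = 1
G(11) = mex{1,0,1,1} = 2
G(12) = mex{2,1,2,2} = 0

0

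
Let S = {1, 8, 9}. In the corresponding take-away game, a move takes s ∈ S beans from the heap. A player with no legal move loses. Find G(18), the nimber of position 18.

n :  0  1  2  3  4  5  6  7  8  9 10 11 12 13 14 15 16 17 18
G :  0  1  0  1  0  1  0  1  2  3  2  3  2  3  2  3  0  1  0

0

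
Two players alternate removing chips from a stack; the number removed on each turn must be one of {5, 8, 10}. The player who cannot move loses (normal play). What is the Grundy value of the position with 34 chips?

n :  0  1  2  3  4  5  6  7  8  9 10 11 12 13 14 15 16 17 18 19 20 21 22 23 24 25 26 27 28 29 30 31 32 33 34
G :  0  0  0  0  0  1  1  1  1  1  2  2  2  2  2  0  0  0  0  0  1  1  1  1  1  2  2  2  2  2  0  0  0  0  0

0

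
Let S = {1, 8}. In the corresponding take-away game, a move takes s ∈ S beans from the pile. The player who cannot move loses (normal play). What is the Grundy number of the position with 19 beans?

n :  0  1  2  3  4  5  6  7  8  9 10 11 12 13 14 15 16 17 18 19
G :  0  1  0  1  0  1  0  1  2  0  1  0  1  0  1  0  1  2  0  1

1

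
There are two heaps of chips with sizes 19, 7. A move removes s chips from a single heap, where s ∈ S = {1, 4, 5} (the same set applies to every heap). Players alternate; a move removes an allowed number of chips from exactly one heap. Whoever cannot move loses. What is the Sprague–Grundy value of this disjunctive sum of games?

2

All heaps use S = {1, 4, 5}:
n :  0  1  2  3  4  5  6  7  8  9 10 11 12 13 14 15 16 17 18 19
G :  0  1  0  1  2  3  2  3  0  1  0  1  2  3  2  3  0  1  0  1
Heap A: G(19) = 1.
Heap B: G(7) = 3.
Combined Grundy value = 1 ⊕ 3 = 2.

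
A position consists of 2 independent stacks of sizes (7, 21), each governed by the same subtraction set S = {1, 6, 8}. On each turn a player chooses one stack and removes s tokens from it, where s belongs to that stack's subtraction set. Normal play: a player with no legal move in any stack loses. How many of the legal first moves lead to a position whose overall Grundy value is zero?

0

All stacks use S = {1, 6, 8}:
n :  0  1  2  3  4  5  6  7  8  9 10 11 12 13 14 15 16 17 18 19 20 21
G :  0  1  0  1  0  1  2  0  1  0  1  0  1  2  0  1  0  1  0  1  2  0
Stack A: G(7) = 0.
Stack B: G(21) = 0.
Combined Grundy value = 0 ⊕ 0 = 0.
A winning move leaves total XOR = 0, i.e. changes one component's Grundy value g to g ⊕ X where X is the current total.
Stack A: target g' = 0⊕0 = 0, but every legal move changes the Grundy value (mex property), so 0 moves.
Stack B: target g' = 0⊕0 = 0, but every legal move changes the Grundy value (mex property), so 0 moves.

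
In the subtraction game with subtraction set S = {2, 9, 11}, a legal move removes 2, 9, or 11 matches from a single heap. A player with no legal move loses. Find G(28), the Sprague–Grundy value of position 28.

n :  0  1  2  3  4  5  6  7  8  9 10 11 12 13 14 15 16 17 18 19 20 21 22 23 24 25 26 27 28
G :  0  0  1  1  0  0  1  1  0  2  1  3  2  2  3  3  2  2  0  3  1  0  0  1  1  0  0  1  1

1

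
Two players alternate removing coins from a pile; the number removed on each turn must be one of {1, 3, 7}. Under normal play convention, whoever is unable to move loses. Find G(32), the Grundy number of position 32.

0

G(0) = 0
G(1) = mex{0} = 1
G(2) = mex{1} = 0
G(3) = mex{0,0} = 1
G(4) = mex{1,1} = 0
G(5) = mex{0,0} = 1
G(6) = mex{1,1} = 0
G(7) = mex{0,0,0} = 1
G(8) = mex{1,1,1} = 0
G(9) = mex{0,0,0} = 1
G(10) = mex{1,1,1} = 0
G(11) = mex{0,0,0} = 1
G(12) = mex{1,1,1} = 0
G(13) = mex{0,0,0} = 1
G(14) = mex{1,1,1} = 0
G(15) = mex{0,0,0} = 1
G(16) = mex{1,1,1} = 0
G(17) = mex{0,0,0} = 1
G(18) = mex{1,1,1} = 0
G(19) = mex{0,0,0} = 1
G(20) = mex{1,1,1} = 0
G(21) = mex{0,0,0} = 1
G(22) = mex{1,1,1} = 0
G(23) = mex{0,0,0} = 1
G(24) = mex{1,1,1} = 0
G(25) = mex{0,0,0} = 1
G(26) = mex{1,1,1} = 0
G(27) = mex{0,0,0} = 1
G(28) = mex{1,1,1} = 0
G(29) = mex{0,0,0} = 1
G(30) = mex{1,1,1} = 0
G(31) = mex{0,0,0} = 1
G(32) = mex{1,1,1} = 0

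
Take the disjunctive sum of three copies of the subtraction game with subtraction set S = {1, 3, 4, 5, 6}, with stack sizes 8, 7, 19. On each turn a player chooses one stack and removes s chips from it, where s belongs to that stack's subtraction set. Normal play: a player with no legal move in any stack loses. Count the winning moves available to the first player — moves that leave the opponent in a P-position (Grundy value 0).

All stacks use S = {1, 3, 4, 5, 6}:
G(0) = 0
G(1) = mex{0} = 1
G(2) = mex{1} = 0
G(3) = mex{0,0} = 1
G(4) = mex{1,1,0} = 2
G(5) = mex{2,0,1,0} = 3
G(6) = mex{3,1,0,1,0} = 2
G(7) = mex{2,2,1,0,1} = 3
G(8) = mex{3,3,2,1,0} = 4
G(9) = mex{4,2,3,2,1} = 0
G(10) = mex{0,3,2,3,2} = 1
G(11) = mex{1,4,3,2,3} = 0
G(12) = mex{0,0,4,3,2} = 1
G(13) = mex{1,1,0,4,3} = 2
G(14) = mex{2,0,1,0,4} = 3
G(15) = mex{3,1,0,1,0} = 2
G(16) = mex{2,2,1,0,1} = 3
G(17) = mex{3,3,2,1,0} = 4
G(18) = mex{4,2,3,2,1} = 0
G(19) = mex{0,3,2,3,2} = 1
Stack A: G(8) = 4.
Stack B: G(7) = 3.
Stack C: G(19) = 1.
Combined Grundy value = 4 ⊕ 3 ⊕ 1 = 6.
A winning move leaves total XOR = 0, i.e. changes one component's Grundy value g to g ⊕ X where X is the current total.
Stack A: need g' = 4⊕6 = 2. Options: 8−1→G=3, 8−3→G=3, 8−4→G=2, 8−5→G=1, 8−6→G=0. Hits: 1.
Stack B: need g' = 3⊕6 = 5. Options: 7−1→G=2, 7−3→G=2, 7−4→G=1, 7−5→G=0, 7−6→G=1. Hits: 0.
Stack C: need g' = 1⊕6 = 7. Options: 19−1→G=0, 19−3→G=3, 19−4→G=2, 19−5→G=3, 19−6→G=2. Hits: 0.

1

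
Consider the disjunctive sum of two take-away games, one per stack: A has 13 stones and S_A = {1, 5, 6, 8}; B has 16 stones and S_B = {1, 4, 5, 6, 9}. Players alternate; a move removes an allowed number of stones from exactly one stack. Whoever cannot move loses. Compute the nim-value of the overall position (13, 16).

Stack A, S = {1, 5, 6, 8}:
n :  0  1  2  3  4  5  6  7  8  9 10 11 12 13
G :  0  1  0  1  0  1  2  3  2  3  2  0  1  0
G_A(13) = 0.
Stack B, S = {1, 4, 5, 6, 9}:
n :  0  1  2  3  4  5  6  7  8  9 10 11 12 13 14 15 16
G :  0  1  0  1  2  3  2  3  4  5  0  1  0  1  2  3  2
G_B(16) = 2.
Combined Grundy value = 0 ⊕ 2 = 2.

2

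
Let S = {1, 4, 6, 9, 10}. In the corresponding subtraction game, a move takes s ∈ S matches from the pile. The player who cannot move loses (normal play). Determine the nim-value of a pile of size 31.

4

n :  0  1  2  3  4  5  6  7  8  9 10 11 12 13 14 15 16 17 18 19 20 21 22 23 24 25 26 27 28 29 30 31
G :  0  1  0  1  2  0  1  0  1  2  3  2  3  4  5  3  2  3  0  1  0  1  5  0  1  0  1  2  3  2  3  4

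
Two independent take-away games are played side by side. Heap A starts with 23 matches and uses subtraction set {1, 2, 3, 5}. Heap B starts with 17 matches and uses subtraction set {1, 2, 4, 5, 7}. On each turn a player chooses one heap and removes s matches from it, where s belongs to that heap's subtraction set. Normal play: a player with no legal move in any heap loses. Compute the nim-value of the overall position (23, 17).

1

Heap A, S = {1, 2, 3, 5}:
G(0) = 0
G(1) = mex{0} = 1
G(2) = mex{1,0} = 2
G(3) = mex{2,1,0} = 3
G(4) = mex{3,2,1} = 0
G(5) = mex{0,3,2,0} = 1
G(6) = mex{1,0,3,1} = 2
G(7) = mex{2,1,0,2} = 3
G(8) = mex{3,2,1,3} = 0
G(9) = mex{0,3,2,0} = 1
G(10) = mex{1,0,3,1} = 2
G(11) = mex{2,1,0,2} = 3
G(12) = mex{3,2,1,3} = 0
G(13) = mex{0,3,2,0} = 1
G(14) = mex{1,0,3,1} = 2
G(15) = mex{2,1,0,2} = 3
G(16) = mex{3,2,1,3} = 0
G(17) = mex{0,3,2,0} = 1
G(18) = mex{1,0,3,1} = 2
G(19) = mex{2,1,0,2} = 3
G(20) = mex{3,2,1,3} = 0
G(21) = mex{0,3,2,0} = 1
G(22) = mex{1,0,3,1} = 2
G(23) = mex{2,1,0,2} = 3
G_A(23) = 3.
Heap B, S = {1, 2, 4, 5, 7}:
n :  0  1  2  3  4  5  6  7  8  9 10 11 12 13 14 15 16 17
G :  0  1  2  0  1  2  0  1  2  0  1  2  0  1  2  0  1  2
G_B(17) = 2.
Combined Grundy value = 3 ⊕ 2 = 1.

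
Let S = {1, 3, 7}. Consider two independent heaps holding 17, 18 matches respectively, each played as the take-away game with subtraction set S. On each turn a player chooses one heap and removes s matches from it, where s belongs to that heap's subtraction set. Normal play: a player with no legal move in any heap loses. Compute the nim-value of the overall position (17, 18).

All heaps use S = {1, 3, 7}:
G(0) = 0
G(1) = mex{0} = 1
G(2) = mex{1} = 0
G(3) = mex{0,0} = 1
G(4) = mex{1,1} = 0
G(5) = mex{0,0} = 1
G(6) = mex{1,1} = 0
G(7) = mex{0,0,0} = 1
G(8) = mex{1,1,1} = 0
G(9) = mex{0,0,0} = 1
G(10) = mex{1,1,1} = 0
G(11) = mex{0,0,0} = 1
G(12) = mex{1,1,1} = 0
G(13) = mex{0,0,0} = 1
G(14) = mex{1,1,1} = 0
G(15) = mex{0,0,0} = 1
G(16) = mex{1,1,1} = 0
G(17) = mex{0,0,0} = 1
G(18) = mex{1,1,1} = 0
Heap A: G(17) = 1.
Heap B: G(18) = 0.
Combined Grundy value = 1 ⊕ 0 = 1.

1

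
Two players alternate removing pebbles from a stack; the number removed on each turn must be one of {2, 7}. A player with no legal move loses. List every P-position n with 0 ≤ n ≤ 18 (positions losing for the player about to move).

0, 1, 4, 5, 9, 10, 13, 14, 18

n :  0  1  2  3  4  5  6  7  8  9 10 11 12 13 14 15 16 17 18
G :  0  0  1  1  0  0  1  1  2  0  0  1  1  0  0  1  1  2  0
P-positions are exactly the n with G(n) = 0.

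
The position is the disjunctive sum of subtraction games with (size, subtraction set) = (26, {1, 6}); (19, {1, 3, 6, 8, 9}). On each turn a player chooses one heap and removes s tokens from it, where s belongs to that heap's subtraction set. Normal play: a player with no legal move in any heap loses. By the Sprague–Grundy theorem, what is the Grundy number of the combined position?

Heap A, S = {1, 6}:
G(0) = 0
G(1) = mex{0} = 1
G(2) = mex{1} = 0
G(3) = mex{0} = 1
G(4) = mex{1} = 0
G(5) = mex{0} = 1
G(6) = mex{1,0} = 2
G(7) = mex{2,1} = 0
G(8) = mex{0,0} = 1
G(9) = mex{1,1} = 0
G(10) = mex{0,0} = 1
G(11) = mex{1,1} = 0
G(12) = mex{0,2} = 1
G(13) = mex{1,0} = 2
G(14) = mex{2,1} = 0
G(15) = mex{0,0} = 1
G(16) = mex{1,1} = 0
G(17) = mex{0,0} = 1
G(18) = mex{1,1} = 0
G(19) = mex{0,2} = 1
G(20) = mex{1,0} = 2
G(21) = mex{2,1} = 0
G(22) = mex{0,0} = 1
G(23) = mex{1,1} = 0
G(24) = mex{0,0} = 1
G(25) = mex{1,1} = 0
G(26) = mex{0,2} = 1
G_A(26) = 1.
Heap B, S = {1, 3, 6, 8, 9}:
G(0) = 0
G(1) = mex{0} = 1
G(2) = mex{1} = 0
G(3) = mex{0,0} = 1
G(4) = mex{1,1} = 0
G(5) = mex{0,0} = 1
G(6) = mex{1,1,0} = 2
G(7) = mex{2,0,1} = 3
G(8) = mex{3,1,0,0} = 2
G(9) = mex{2,2,1,1,0} = 3
G(10) = mex{3,3,0,0,1} = 2
G(11) = mex{2,2,1,1,0} = 3
G(12) = mex{3,3,2,0,1} = 4
G(13) = mex{4,2,3,1,0} = 5
G(14) = mex{5,3,2,2,1} = 0
G(15) = mex{0,4,3,3,2} = 1
G(16) = mex{1,5,2,2,3} = 0
G(17) = mex{0,0,3,3,2} = 1
G(18) = mex{1,1,4,2,3} = 0
G(19) = mex{0,0,5,3,2} = 1
G_B(19) = 1.
Combined Grundy value = 1 ⊕ 1 = 0.

0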